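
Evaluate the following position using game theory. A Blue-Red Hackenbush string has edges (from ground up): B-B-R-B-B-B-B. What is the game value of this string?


Edges (from ground): B-B-R-B-B-B-B
By Berlekamp's sign-expansion rule, a Blue-Red Hackenbush stalk has the value of the surreal number whose sign sequence is the edge sequence with B -> + and R -> -.
Sign sequence: ++-++++
Trace the sign expansion in the surreal number tree, starting from 0:
Edge 1: B (sign +) -> bounds (0, +inf), value = 1
Edge 2: B (sign +) -> bounds (1, +inf), value = 2
Edge 3: R (sign -) -> bounds (1, 2), value = 3/2
Edge 4: B (sign +) -> bounds (3/2, 2), value = 7/4
Edge 5: B (sign +) -> bounds (7/4, 2), value = 15/8
Edge 6: B (sign +) -> bounds (15/8, 2), value = 31/16
Edge 7: B (sign +) -> bounds (31/16, 2), value = 63/32
Game value = 63/32

63/32


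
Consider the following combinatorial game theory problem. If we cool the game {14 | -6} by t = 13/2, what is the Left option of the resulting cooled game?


Original game: {14 | -6} (a switch {a | b} with a > b).
Cooling by t (for t below the temperature (a - b)/2 = 10) taxes each move by t: {a | b} cooled by t is {a - t | b + t}.
Cooling amount: t = 13/2
Cooled Left option: 14 - 13/2 = 15/2
Cooled Right option: -6 + 13/2 = 1/2
Cooled game: {15/2 | 1/2}
Left option = 15/2

15/2


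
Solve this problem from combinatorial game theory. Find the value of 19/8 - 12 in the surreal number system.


x = 19/8, y = 12
Converting to common denominator: 8
x = 19/8, y = 96/8
x - y = 19/8 - 12 = -77/8

-77/8


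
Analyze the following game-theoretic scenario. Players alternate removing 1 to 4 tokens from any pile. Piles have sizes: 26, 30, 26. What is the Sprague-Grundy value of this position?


Subtraction set: {1, 2, 3, 4}
For this subtraction set, G(n) = n mod 5 (period = max + 1 = 5).
Pile 1 (size 26): G(26) = 26 mod 5 = 1
Pile 2 (size 30): G(30) = 30 mod 5 = 0
Pile 3 (size 26): G(26) = 26 mod 5 = 1
Total Grundy value = XOR of all: 1 XOR 0 XOR 1 = 0

0


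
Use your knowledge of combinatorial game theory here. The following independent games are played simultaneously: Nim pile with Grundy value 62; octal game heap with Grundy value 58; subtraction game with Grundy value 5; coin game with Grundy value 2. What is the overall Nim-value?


By the Sprague-Grundy theorem, the Grundy value of a sum of games is the XOR of individual Grundy values.
Nim pile: Grundy value = 62. Running XOR: 0 XOR 62 = 62
octal game heap: Grundy value = 58. Running XOR: 62 XOR 58 = 4
subtraction game: Grundy value = 5. Running XOR: 4 XOR 5 = 1
coin game: Grundy value = 2. Running XOR: 1 XOR 2 = 3
The combined Grundy value is 3.

3


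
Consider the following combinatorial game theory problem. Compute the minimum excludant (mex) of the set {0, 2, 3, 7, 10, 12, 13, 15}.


Set = {0, 2, 3, 7, 10, 12, 13, 15}
0 is in the set.
1 is NOT in the set. This is the mex.
mex = 1

1


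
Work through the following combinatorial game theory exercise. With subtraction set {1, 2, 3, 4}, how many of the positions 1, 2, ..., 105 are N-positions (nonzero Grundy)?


Subtraction set S = {1, 2, 3, 4}, so G(n) = n mod 5.
G(n) = 0 when n is a multiple of 5.
Multiples of 5 in [1, 105]: 21
N-positions (nonzero Grundy) = 105 - 21 = 84

84


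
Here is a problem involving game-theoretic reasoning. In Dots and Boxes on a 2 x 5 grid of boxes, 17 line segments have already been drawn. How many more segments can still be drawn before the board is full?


Grid: 2 x 5 boxes, i.e. 3 rows and 6 columns of dots.
Horizontal edges: (rows + 1) * cols = 3 * 5 = 15
Vertical edges: rows * (cols + 1) = 2 * 6 = 12
Total edges: 15 + 12 = 27
Edges drawn: 17
Remaining: 27 - 17 = 10

10


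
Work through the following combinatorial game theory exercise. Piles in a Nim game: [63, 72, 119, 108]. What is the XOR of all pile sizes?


We need the XOR (exclusive or) of all pile sizes.
After XOR-ing pile 1 (size 63): 0 XOR 63 = 63
After XOR-ing pile 2 (size 72): 63 XOR 72 = 119
After XOR-ing pile 3 (size 119): 119 XOR 119 = 0
After XOR-ing pile 4 (size 108): 0 XOR 108 = 108
The Nim-value of this position is 108.

108


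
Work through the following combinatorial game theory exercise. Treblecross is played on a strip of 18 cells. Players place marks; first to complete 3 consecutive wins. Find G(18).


Treblecross: place X on empty cells; 3-in-a-row wins.
Playing within two cells of an existing X lets the opponent win at once, so sensible play treats the cells i-2..i+2 around each X as dead. The player left with no safe cell loses, so this is a normal-play take-away game on strips of safe cells.
Placing X at cell i (0-indexed) of a strip of k safe cells leaves independent strips of sizes max(0, i-2) and max(0, k-i-3). Hence G(k) = mex{ G(max(0,i-2)) XOR G(max(0,k-i-3)) : 0 <= i < k }, with G(0) = 0.
G(1): splits (0,0):0^0=0 -> mex({0}) = 1
G(2): splits (0,0):0^0=0 -> mex({0}) = 1
G(3): splits (0,0):0^0=0 -> mex({0}) = 1
G(4): splits (0,1):0^1=1 (0,0):0^0=0 -> mex({0, 1}) = 2
G(5): splits (0,2):0^1=1 (0,1):0^1=1 (0,0):0^0=0 -> mex({0, 1}) = 2
G(6) = mex({1}) = 0
G(7) = mex({0, 1, 2}) = 3
G(8) = mex({0, 1, 2}) = 3
G(9) = mex({0, 2}) = 1
G(10) = mex({0, 2, 3}) = 1
G(11) = mex({0, 3}) = 1
G(12) = mex({1, 3}) = 0
G(13) = mex({0, 1, 2, 3}) = 4
G(14) = mex({0, 1, 2}) = 3
G(15) = mex({0, 1, 2}) = 3
G(16) = mex({0, 1, 2, 4}) = 3
G(17) = mex({0, 1, 3, 4}) = 2
G(18) = mex({0, 1, 3, 4}) = 2
Therefore G(18) = 2.

2


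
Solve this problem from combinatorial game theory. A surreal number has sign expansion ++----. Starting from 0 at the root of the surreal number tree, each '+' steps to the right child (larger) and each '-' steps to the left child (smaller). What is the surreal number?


Sign expansion: ++----
Rule: track bounds (lo, hi), initially (-inf, +inf). On '+', the current value becomes lo and we move to the simplest number in (value, hi): value + 1 if hi = +inf, otherwise the midpoint (value + hi)/2. On '-', the current value becomes hi and we move to value - 1 if lo = -inf, otherwise the midpoint (lo + value)/2.
Start at 0.
Step 1: sign = +, move right. Bounds: (0, +inf). Value = 1
Step 2: sign = +, move right. Bounds: (1, +inf). Value = 2
Step 3: sign = -, move left. Bounds: (1, 2). Value = 3/2
Step 4: sign = -, move left. Bounds: (1, 3/2). Value = 5/4
Step 5: sign = -, move left. Bounds: (1, 5/4). Value = 9/8
Step 6: sign = -, move left. Bounds: (1, 9/8). Value = 17/16
The surreal number with sign expansion ++---- is 17/16.

17/16


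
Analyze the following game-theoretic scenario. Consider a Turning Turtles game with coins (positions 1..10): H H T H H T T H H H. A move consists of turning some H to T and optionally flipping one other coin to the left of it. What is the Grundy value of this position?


Coins: H H T H H T T H H H
Key fact: a single head at position k behaves exactly like a Nim heap of size k (turning it to T and optionally flipping a coin at j < k corresponds to moving the heap from k to j, or to 0), and heads combine as a disjunctive sum (two heads at the same place would cancel, matching j XOR j = 0). So the Nim-value is the XOR of the 1-indexed positions of the heads.
Face-up positions (1-indexed): [1, 2, 4, 5, 8, 9, 10]
XOR 0 with 1: 0 XOR 1 = 1
XOR 1 with 2: 1 XOR 2 = 3
XOR 3 with 4: 3 XOR 4 = 7
XOR 7 with 5: 7 XOR 5 = 2
XOR 2 with 8: 2 XOR 8 = 10
XOR 10 with 9: 10 XOR 9 = 3
XOR 3 with 10: 3 XOR 10 = 9
Nim-value = 9

9


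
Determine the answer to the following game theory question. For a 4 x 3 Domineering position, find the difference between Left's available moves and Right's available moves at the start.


Board is 4 x 3 (rows x cols).
Left (vertical) placements: (rows-1) * cols = 3 * 3 = 9
Right (horizontal) placements: rows * (cols-1) = 4 * 2 = 8
Advantage = Left - Right = 9 - 8 = 1

1


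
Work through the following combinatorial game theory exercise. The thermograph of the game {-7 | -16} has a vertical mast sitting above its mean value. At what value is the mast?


Game = {-7 | -16}, a switch {a | b} with numbers a > b.
Its thermograph has left wall a - t and right wall b + t, which meet at t = (a - b)/2, where both equal (a + b)/2. So the mast (mean value) is at (a + b)/2.
Mean = (-7 + (-16))/2 = -23/2 = -23/2

-23/2


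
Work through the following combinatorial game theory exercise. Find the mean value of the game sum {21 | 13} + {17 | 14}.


G1 = {21 | 13}, G2 = {17 | 14}
Each is a switch {a | b} with numbers a > b; its mean value is (a + b)/2, and mean value is additive over game sums: m(G1 + G2) = m(G1) + m(G2).
Mean of G1 = (21 + (13))/2 = 34/2 = 17
Mean of G2 = (17 + (14))/2 = 31/2 = 31/2
Mean of G1 + G2 = 17 + 31/2 = 65/2

65/2


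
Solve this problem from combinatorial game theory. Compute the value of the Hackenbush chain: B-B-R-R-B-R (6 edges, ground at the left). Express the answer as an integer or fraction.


Edges (from ground): B-B-R-R-B-R
By Berlekamp's sign-expansion rule, a Blue-Red Hackenbush stalk has the value of the surreal number whose sign sequence is the edge sequence with B -> + and R -> -.
Sign sequence: ++--+-
Trace the sign expansion in the surreal number tree, starting from 0:
Edge 1: B (sign +) -> bounds (0, +inf), value = 1
Edge 2: B (sign +) -> bounds (1, +inf), value = 2
Edge 3: R (sign -) -> bounds (1, 2), value = 3/2
Edge 4: R (sign -) -> bounds (1, 3/2), value = 5/4
Edge 5: B (sign +) -> bounds (5/4, 3/2), value = 11/8
Edge 6: R (sign -) -> bounds (5/4, 11/8), value = 21/16
Game value = 21/16

21/16


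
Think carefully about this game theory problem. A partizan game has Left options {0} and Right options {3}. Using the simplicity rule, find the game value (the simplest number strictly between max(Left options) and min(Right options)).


Left options: {0}, max = 0
Right options: {3}, min = 3
All options are numbers and max(Left) < min(Right), so by the simplicity theorem the value is the simplest (earliest-born) number strictly between 0 and 3.
Integers 1 through 2 all lie strictly between 0 and 3.
Among integers, the simplest (lowest birthday = smallest |n|; 0 is born on day 0, +-n on day n) is 1.
No non-integer in the interval can be simpler: if x is a non-integer in the interval, then floor(x) or ceil(x) also lies in the interval (the interval contains an integer), and both are proper prefixes of x's sign expansion, i.e. born earlier. So the game value is 1.
Game value = 1

1


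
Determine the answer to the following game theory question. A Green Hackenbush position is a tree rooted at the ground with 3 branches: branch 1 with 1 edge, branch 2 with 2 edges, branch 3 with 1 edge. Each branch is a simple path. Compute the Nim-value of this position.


The tree has 3 branches from the ground vertex.
In Green Hackenbush, the Nim-value of a simple path of length k is k.
Branch 1: length 1, Nim-value = 1
Branch 2: length 2, Nim-value = 2
Branch 3: length 1, Nim-value = 1
Total Nim-value = XOR of all branch values:
0 XOR 1 = 1
1 XOR 2 = 3
3 XOR 1 = 2
Nim-value of the tree = 2

2


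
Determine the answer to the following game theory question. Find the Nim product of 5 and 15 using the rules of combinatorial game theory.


Nim multiplication is bilinear over XOR: (u XOR v) * w = (u*w) XOR (v*w).
So we split each operand into its bit components and XOR the pairwise Nim products.
5 = 1 + 4 (as XOR of powers of 2).
15 = 1 + 2 + 4 + 8 (as XOR of powers of 2).
Using the standard Nim-product table on single bits:
  2*2 = 3,   2*4 = 8,   2*8 = 12,
  4*4 = 6,   4*8 = 11,  8*8 = 13,
and  1*x = x (identity), k*l = l*k (commutative).
Pairwise Nim products:
  1 * 1 = 1
  1 * 2 = 2
  1 * 4 = 4
  1 * 8 = 8
  4 * 1 = 4
  4 * 2 = 8
  4 * 4 = 6
  4 * 8 = 11
XOR them: 1 XOR 2 XOR 4 XOR 8 XOR 4 XOR 8 XOR 6 XOR 11 = 14.
Result: 5 * 15 = 14 (in Nim).

14


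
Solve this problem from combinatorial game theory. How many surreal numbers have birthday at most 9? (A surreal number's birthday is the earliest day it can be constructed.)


Day 0: {|} = 0 is born. Count = 1.
Day n: the number of surreal numbers born by day n is 2^(n+1) - 1.
By day 0: 2^1 - 1 = 1
By day 1: 2^2 - 1 = 3
By day 2: 2^3 - 1 = 7
By day 3: 2^4 - 1 = 15
By day 4: 2^5 - 1 = 31
By day 5: 2^6 - 1 = 63
By day 6: 2^7 - 1 = 127
By day 7: 2^8 - 1 = 255
By day 8: 2^9 - 1 = 511
By day 9: 2^10 - 1 = 1023
By day 9: 1023 surreal numbers.

1023


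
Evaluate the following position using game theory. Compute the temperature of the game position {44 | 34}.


The game is {44 | 34}, a switch {a | b} with numbers a > b.
Cooling {a | b} by t gives {a - t | b + t}, which stops being hot when a - t = b + t, i.e. at t = (a - b)/2. So the temperature of a switch is (a - b)/2.
Temperature = (Left option - Right option) / 2
= (44 - (34)) / 2
= 10 / 2
= 5

5


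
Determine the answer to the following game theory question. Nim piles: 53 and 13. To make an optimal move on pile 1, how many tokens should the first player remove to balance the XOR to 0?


Piles: 53 and 13
Current XOR: 53 XOR 13 = 56 (non-zero, so this is an N-position).
To make the XOR zero, we need to find a move that balances the piles.
For pile 1 (size 53): target = 53 XOR 56 = 13
We reduce pile 1 from 53 to 13.
Tokens removed: 53 - 13 = 40
Verification: 13 XOR 13 = 0

40


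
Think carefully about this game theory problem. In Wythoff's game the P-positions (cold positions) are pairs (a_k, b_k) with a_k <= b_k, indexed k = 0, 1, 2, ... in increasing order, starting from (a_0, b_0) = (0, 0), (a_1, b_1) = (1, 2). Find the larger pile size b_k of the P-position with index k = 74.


By Wythoff's theorem, a_k = floor(k * phi) and b_k = floor(k * phi^2) = a_k + k, where phi = (1 + sqrt(5))/2 is the golden ratio.
phi = (1 + sqrt(5))/2 = 1.618034
phi^2 = phi + 1 = 2.618034
k = 74
k * phi^2 = 74 * 2.618034 = 193.734515
b_74 = floor(k * phi^2) = 193 (check: a_74 + k = 119 + 74 = 193)

193


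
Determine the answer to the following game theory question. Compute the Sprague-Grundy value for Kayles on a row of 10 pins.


Kayles: a move removes 1 or 2 adjacent pins from a contiguous row.
Removing pins from a row of k leaves two independent rows (a, b) with a + b = k - 1 (one pin) or a + b = k - 2 (two pins); an end removal gives a = 0.
By Sprague-Grundy, G(k) = mex{ G(a) XOR G(b) } over all these splits. G(0) = 0.
G(1): splits (0,0):0^0=0 -> mex({0}) = 1
G(2): splits (0,1):0^1=1 (0,0):0^0=0 -> mex({0, 1}) = 2
G(3): splits (0,2):0^2=2 (1,1):1^1=0 (0,1):0^1=1 -> mex({0, 1, 2}) = 3
G(4): splits (0,3):0^3=3 (1,2):1^2=3 (0,2):0^2=2 (1,1):1^1=0 -> mex({0, 2, 3}) = 1
G(5): splits (0,4):0^1=1 (1,3):1^3=2 (2,2):2^2=0 (0,3):0^3=3 (1,2):1^2=3 -> mex({0, 1, 2, 3}) = 4
G(6) = mex({0, 1, 2, 4}) = 3
G(7) = mex({0, 1, 3, 4, 5}) = 2
G(8) = mex({0, 2, 3, 5, 6}) = 1
G(9) = mex({0, 1, 2, 3, 6, 7}) = 4
G(10) = mex({0, 1, 3, 4, 5, 7}) = 2
Therefore G(10) = 2.

2


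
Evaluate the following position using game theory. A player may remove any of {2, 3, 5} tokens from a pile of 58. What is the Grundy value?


The subtraction set is S = {2, 3, 5}.
G(k) = mex{ G(k - s) : s in S, s <= k }. We compute iteratively: G(0) = 0.
G(1) = mex({}) = 0
G(2) = mex({0}) = 1
G(3) = mex({0}) = 1
G(4) = mex({0, 1}) = 2
G(5) = mex({0, 1}) = 2
G(6) = mex({0, 1, 2}) = 3
G(7) = mex({1, 2}) = 0
G(8) = mex({1, 2, 3}) = 0
G(9) = mex({0, 2, 3}) = 1
G(10) = mex({0, 2}) = 1
G(11) = mex({0, 1, 3}) = 2
Observe that G(7)..G(11) = 0, 0, 1, 1, 2 repeats G(0)..G(4) = 0, 0, 1, 1, 2.
For k >= max(S) = 5, G(k) is determined by the previous 5 values G(k-5)..G(k-1); a window of 5 consecutive values has recurred shifted by 7, so by induction G(k + 7) = G(k) for all k >= 0: the sequence is periodic from the start with period 7.
One period: G(0..6) = 0, 0, 1, 1, 2, 2, 3.
58 mod 7 = 2, so G(58) = G(2) = 1.

1


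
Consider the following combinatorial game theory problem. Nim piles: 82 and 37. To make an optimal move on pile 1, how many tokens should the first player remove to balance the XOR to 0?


Piles: 82 and 37
Current XOR: 82 XOR 37 = 119 (non-zero, so this is an N-position).
To make the XOR zero, we need to find a move that balances the piles.
For pile 1 (size 82): target = 82 XOR 119 = 37
We reduce pile 1 from 82 to 37.
Tokens removed: 82 - 37 = 45
Verification: 37 XOR 37 = 0

45


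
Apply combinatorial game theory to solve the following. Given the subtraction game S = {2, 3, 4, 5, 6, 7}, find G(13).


The subtraction set is S = {2, 3, 4, 5, 6, 7}.
G(k) = mex{ G(k - s) : s in S, s <= k }. We compute iteratively: G(0) = 0.
G(1) = mex({}) = 0
G(2) = mex({0}) = 1
G(3) = mex({0}) = 1
G(4) = mex({0, 1}) = 2
G(5) = mex({0, 1}) = 2
G(6) = mex({0, 1, 2}) = 3
G(7) = mex({0, 1, 2}) = 3
G(8) = mex({0, 1, 2, 3}) = 4
G(9) = mex({1, 2, 3}) = 0
G(10) = mex({1, 2, 3, 4}) = 0
G(11) = mex({0, 2, 3, 4}) = 1
G(12) = mex({0, 2, 3, 4}) = 1
G(13) = mex({0, 1, 3, 4}) = 2
Therefore G(13) = 2.

2


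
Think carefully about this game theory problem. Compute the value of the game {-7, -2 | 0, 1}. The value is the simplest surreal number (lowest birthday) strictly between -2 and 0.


Left options: {-7, -2}, max = -2
Right options: {0, 1}, min = 0
All options are numbers and max(Left) < min(Right), so by the simplicity theorem the value is the simplest (earliest-born) number strictly between -2 and 0.
The only integer strictly between -2 and 0 is -1.
No non-integer in the interval can be simpler: if x is a non-integer in the interval, then floor(x) or ceil(x) also lies in the interval (the interval contains an integer), and both are proper prefixes of x's sign expansion, i.e. born earlier. So the game value is -1.
Game value = -1

-1


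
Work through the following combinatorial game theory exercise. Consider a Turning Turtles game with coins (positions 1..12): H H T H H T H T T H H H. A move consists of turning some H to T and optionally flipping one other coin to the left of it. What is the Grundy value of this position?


Coins: H H T H H T H T T H H H
Key fact: a single head at position k behaves exactly like a Nim heap of size k (turning it to T and optionally flipping a coin at j < k corresponds to moving the heap from k to j, or to 0), and heads combine as a disjunctive sum (two heads at the same place would cancel, matching j XOR j = 0). So the Nim-value is the XOR of the 1-indexed positions of the heads.
Face-up positions (1-indexed): [1, 2, 4, 5, 7, 10, 11, 12]
XOR 0 with 1: 0 XOR 1 = 1
XOR 1 with 2: 1 XOR 2 = 3
XOR 3 with 4: 3 XOR 4 = 7
XOR 7 with 5: 7 XOR 5 = 2
XOR 2 with 7: 2 XOR 7 = 5
XOR 5 with 10: 5 XOR 10 = 15
XOR 15 with 11: 15 XOR 11 = 4
XOR 4 with 12: 4 XOR 12 = 8
Nim-value = 8

8


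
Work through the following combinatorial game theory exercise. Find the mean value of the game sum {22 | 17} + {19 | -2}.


G1 = {22 | 17}, G2 = {19 | -2}
Each is a switch {a | b} with numbers a > b; its mean value is (a + b)/2, and mean value is additive over game sums: m(G1 + G2) = m(G1) + m(G2).
Mean of G1 = (22 + (17))/2 = 39/2 = 39/2
Mean of G2 = (19 + (-2))/2 = 17/2 = 17/2
Mean of G1 + G2 = 39/2 + 17/2 = 28

28


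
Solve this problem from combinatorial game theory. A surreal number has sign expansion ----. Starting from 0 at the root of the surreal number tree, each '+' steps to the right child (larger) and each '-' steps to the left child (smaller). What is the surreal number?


Sign expansion: ----
Rule: track bounds (lo, hi), initially (-inf, +inf). On '+', the current value becomes lo and we move to the simplest number in (value, hi): value + 1 if hi = +inf, otherwise the midpoint (value + hi)/2. On '-', the current value becomes hi and we move to value - 1 if lo = -inf, otherwise the midpoint (lo + value)/2.
Start at 0.
Step 1: sign = -, move left. Bounds: (-inf, 0). Value = -1
Step 2: sign = -, move left. Bounds: (-inf, -1). Value = -2
Step 3: sign = -, move left. Bounds: (-inf, -2). Value = -3
Step 4: sign = -, move left. Bounds: (-inf, -3). Value = -4
The surreal number with sign expansion ---- is -4.

-4


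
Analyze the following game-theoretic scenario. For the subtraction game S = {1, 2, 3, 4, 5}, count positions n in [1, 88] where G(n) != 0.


Subtraction set S = {1, 2, 3, 4, 5}, so G(n) = n mod 6.
G(n) = 0 when n is a multiple of 6.
Multiples of 6 in [1, 88]: 14
N-positions (nonzero Grundy) = 88 - 14 = 74

74


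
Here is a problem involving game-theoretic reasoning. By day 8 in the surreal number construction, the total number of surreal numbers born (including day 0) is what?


Day 0: {|} = 0 is born. Count = 1.
Day n: the number of surreal numbers born by day n is 2^(n+1) - 1.
By day 0: 2^1 - 1 = 1
By day 1: 2^2 - 1 = 3
By day 2: 2^3 - 1 = 7
By day 3: 2^4 - 1 = 15
By day 4: 2^5 - 1 = 31
By day 5: 2^6 - 1 = 63
By day 6: 2^7 - 1 = 127
By day 7: 2^8 - 1 = 255
By day 8: 2^9 - 1 = 511
By day 8: 511 surreal numbers.

511


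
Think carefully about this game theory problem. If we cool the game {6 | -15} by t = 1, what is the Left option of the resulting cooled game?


Original game: {6 | -15} (a switch {a | b} with a > b).
Cooling by t (for t below the temperature (a - b)/2 = 21/2) taxes each move by t: {a | b} cooled by t is {a - t | b + t}.
Cooling amount: t = 1
Cooled Left option: 6 - 1 = 5
Cooled Right option: -15 + 1 = -14
Cooled game: {5 | -14}
Left option = 5

5


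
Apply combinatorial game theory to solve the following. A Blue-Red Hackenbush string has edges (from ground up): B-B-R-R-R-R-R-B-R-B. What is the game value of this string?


Edges (from ground): B-B-R-R-R-R-R-B-R-B
By Berlekamp's sign-expansion rule, a Blue-Red Hackenbush stalk has the value of the surreal number whose sign sequence is the edge sequence with B -> + and R -> -.
Sign sequence: ++-----+-+
Trace the sign expansion in the surreal number tree, starting from 0:
Edge 1: B (sign +) -> bounds (0, +inf), value = 1
Edge 2: B (sign +) -> bounds (1, +inf), value = 2
Edge 3: R (sign -) -> bounds (1, 2), value = 3/2
Edge 4: R (sign -) -> bounds (1, 3/2), value = 5/4
Edge 5: R (sign -) -> bounds (1, 5/4), value = 9/8
Edge 6: R (sign -) -> bounds (1, 9/8), value = 17/16
Edge 7: R (sign -) -> bounds (1, 17/16), value = 33/32
Edge 8: B (sign +) -> bounds (33/32, 17/16), value = 67/64
Edge 9: R (sign -) -> bounds (33/32, 67/64), value = 133/128
Edge 10: B (sign +) -> bounds (133/128, 67/64), value = 267/256
Game value = 267/256

267/256


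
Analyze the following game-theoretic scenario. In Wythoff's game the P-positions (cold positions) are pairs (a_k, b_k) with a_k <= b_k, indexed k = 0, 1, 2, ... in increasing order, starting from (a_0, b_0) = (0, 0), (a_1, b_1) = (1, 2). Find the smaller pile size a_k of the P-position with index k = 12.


By Wythoff's theorem, a_k = floor(k * phi) and b_k = floor(k * phi^2) = a_k + k, where phi = (1 + sqrt(5))/2 is the golden ratio.
phi = (1 + sqrt(5))/2 = 1.618034
k = 12
k * phi = 12 * 1.618034 = 19.416408
a_12 = floor(k * phi) = 19

19


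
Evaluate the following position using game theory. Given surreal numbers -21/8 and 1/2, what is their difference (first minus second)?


x = -21/8, y = 1/2
Converting to common denominator: 8
x = -21/8, y = 4/8
x - y = -21/8 - 1/2 = -25/8

-25/8


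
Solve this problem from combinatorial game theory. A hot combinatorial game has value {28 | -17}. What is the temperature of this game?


The game is {28 | -17}, a switch {a | b} with numbers a > b.
Cooling {a | b} by t gives {a - t | b + t}, which stops being hot when a - t = b + t, i.e. at t = (a - b)/2. So the temperature of a switch is (a - b)/2.
Temperature = (Left option - Right option) / 2
= (28 - (-17)) / 2
= 45 / 2
= 45/2

45/2


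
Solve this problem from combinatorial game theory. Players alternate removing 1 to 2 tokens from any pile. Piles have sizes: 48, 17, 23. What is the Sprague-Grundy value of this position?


Subtraction set: {1, 2}
For this subtraction set, G(n) = n mod 3 (period = max + 1 = 3).
Pile 1 (size 48): G(48) = 48 mod 3 = 0
Pile 2 (size 17): G(17) = 17 mod 3 = 2
Pile 3 (size 23): G(23) = 23 mod 3 = 2
Total Grundy value = XOR of all: 0 XOR 2 XOR 2 = 0

0


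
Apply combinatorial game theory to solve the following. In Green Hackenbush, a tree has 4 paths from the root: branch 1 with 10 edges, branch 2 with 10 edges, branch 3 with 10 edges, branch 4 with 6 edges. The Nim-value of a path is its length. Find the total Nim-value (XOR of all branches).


The tree has 4 branches from the ground vertex.
In Green Hackenbush, the Nim-value of a simple path of length k is k.
Branch 1: length 10, Nim-value = 10
Branch 2: length 10, Nim-value = 10
Branch 3: length 10, Nim-value = 10
Branch 4: length 6, Nim-value = 6
Total Nim-value = XOR of all branch values:
0 XOR 10 = 10
10 XOR 10 = 0
0 XOR 10 = 10
10 XOR 6 = 12
Nim-value of the tree = 12

12


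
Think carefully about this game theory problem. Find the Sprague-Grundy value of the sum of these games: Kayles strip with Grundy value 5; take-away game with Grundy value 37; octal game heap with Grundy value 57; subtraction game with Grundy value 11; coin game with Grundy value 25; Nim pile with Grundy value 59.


By the Sprague-Grundy theorem, the Grundy value of a sum of games is the XOR of individual Grundy values.
Kayles strip: Grundy value = 5. Running XOR: 0 XOR 5 = 5
take-away game: Grundy value = 37. Running XOR: 5 XOR 37 = 32
octal game heap: Grundy value = 57. Running XOR: 32 XOR 57 = 25
subtraction game: Grundy value = 11. Running XOR: 25 XOR 11 = 18
coin game: Grundy value = 25. Running XOR: 18 XOR 25 = 11
Nim pile: Grundy value = 59. Running XOR: 11 XOR 59 = 48
The combined Grundy value is 48.

48


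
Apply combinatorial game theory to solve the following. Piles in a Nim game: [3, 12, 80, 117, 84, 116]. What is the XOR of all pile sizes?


We need the XOR (exclusive or) of all pile sizes.
After XOR-ing pile 1 (size 3): 0 XOR 3 = 3
After XOR-ing pile 2 (size 12): 3 XOR 12 = 15
After XOR-ing pile 3 (size 80): 15 XOR 80 = 95
After XOR-ing pile 4 (size 117): 95 XOR 117 = 42
After XOR-ing pile 5 (size 84): 42 XOR 84 = 126
After XOR-ing pile 6 (size 116): 126 XOR 116 = 10
The Nim-value of this position is 10.

10


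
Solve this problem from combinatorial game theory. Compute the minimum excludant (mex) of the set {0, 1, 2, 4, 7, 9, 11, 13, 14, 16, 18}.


Set = {0, 1, 2, 4, 7, 9, 11, 13, 14, 16, 18}
0 is in the set.
1 is in the set.
2 is in the set.
3 is NOT in the set. This is the mex.
mex = 3

3


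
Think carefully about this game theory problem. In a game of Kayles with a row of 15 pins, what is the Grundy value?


Kayles: a move removes 1 or 2 adjacent pins from a contiguous row.
Removing pins from a row of k leaves two independent rows (a, b) with a + b = k - 1 (one pin) or a + b = k - 2 (two pins); an end removal gives a = 0.
By Sprague-Grundy, G(k) = mex{ G(a) XOR G(b) } over all these splits. G(0) = 0.
G(1): splits (0,0):0^0=0 -> mex({0}) = 1
G(2): splits (0,1):0^1=1 (0,0):0^0=0 -> mex({0, 1}) = 2
G(3): splits (0,2):0^2=2 (1,1):1^1=0 (0,1):0^1=1 -> mex({0, 1, 2}) = 3
G(4): splits (0,3):0^3=3 (1,2):1^2=3 (0,2):0^2=2 (1,1):1^1=0 -> mex({0, 2, 3}) = 1
G(5): splits (0,4):0^1=1 (1,3):1^3=2 (2,2):2^2=0 (0,3):0^3=3 (1,2):1^2=3 -> mex({0, 1, 2, 3}) = 4
G(6) = mex({0, 1, 2, 4}) = 3
G(7) = mex({0, 1, 3, 4, 5}) = 2
G(8) = mex({0, 2, 3, 5, 6}) = 1
G(9) = mex({0, 1, 2, 3, 6, 7}) = 4
G(10) = mex({0, 1, 3, 4, 5, 7}) = 2
G(11) = mex({0, 1, 2, 3, 4, 5}) = 6
G(12) = mex({0, 1, 2, 3, 5, 6, 7}) = 4
G(13) = mex({0, 2, 3, 4, 6, 7}) = 1
G(14) = mex({0, 1, 4, 5, 6, 7}) = 2
G(15) = mex({0, 1, 2, 3, 4, 5, 6}) = 7
Therefore G(15) = 7.

7


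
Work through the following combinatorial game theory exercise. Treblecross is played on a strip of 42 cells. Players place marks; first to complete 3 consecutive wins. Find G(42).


Treblecross: place X on empty cells; 3-in-a-row wins.
Playing within two cells of an existing X lets the opponent win at once, so sensible play treats the cells i-2..i+2 around each X as dead. The player left with no safe cell loses, so this is a normal-play take-away game on strips of safe cells.
Placing X at cell i (0-indexed) of a strip of k safe cells leaves independent strips of sizes max(0, i-2) and max(0, k-i-3). Hence G(k) = mex{ G(max(0,i-2)) XOR G(max(0,k-i-3)) : 0 <= i < k }, with G(0) = 0.
G(1): splits (0,0):0^0=0 -> mex({0}) = 1
G(2): splits (0,0):0^0=0 -> mex({0}) = 1
G(3): splits (0,0):0^0=0 -> mex({0}) = 1
G(4): splits (0,1):0^1=1 (0,0):0^0=0 -> mex({0, 1}) = 2
G(5): splits (0,2):0^1=1 (0,1):0^1=1 (0,0):0^0=0 -> mex({0, 1}) = 2
G(6) = mex({1}) = 0
G(7) = mex({0, 1, 2}) = 3
G(8) = mex({0, 1, 2}) = 3
G(9) = mex({0, 2}) = 1
G(10) = mex({0, 2, 3}) = 1
G(11) = mex({0, 3}) = 1
G(12) = mex({1, 3}) = 0
G(13) = mex({0, 1, 2, 3}) = 4
G(14) = mex({0, 1, 2}) = 3
G(15) = mex({0, 1, 2}) = 3
G(16) = mex({0, 1, 2, 4}) = 3
G(17) = mex({0, 1, 3, 4}) = 2
G(18) = mex({0, 1, 3, 4}) = 2
G(19) = mex({0, 1, 3, 5}) = 2
G(20) = mex({0, 1, 2, 3, 5}) = 4
G(21) = mex({0, 1, 2, 3, 5}) = 4
G(22) = mex({1, 2, 6}) = 0
G(23) = mex({0, 1, 2, 3, 4, 6}) = 5
G(24) = mex({0, 1, 2, 3, 4}) = 5
G(25) = mex({0, 1, 3, 4, 7}) = 2
G(26) = mex({0, 1, 3, 4, 5, 7}) = 2
G(27) = mex({0, 1, 3, 5}) = 2
G(28) = mex({0, 1, 2, 5}) = 3
G(29) = mex({0, 1, 2, 4, 5, 6}) = 3
G(30) = mex({1, 2, 4, 6}) = 0
G(31) = mex({0, 1, 2, 3, 4, 6}) = 5
G(32) = mex({1, 2, 3, 4, 7}) = 0
G(33) = mex({0, 3, 7}) = 1
G(34) = mex({0, 2, 3, 5, 7}) = 1
G(35) = mex({0, 2, 3, 5, 6}) = 1
G(36) = mex({0, 1, 2, 5, 6}) = 3
G(37) = mex({0, 1, 2, 4, 5, 6}) = 3
G(38) = mex({0, 1, 2, 4}) = 3
G(39) = mex({0, 1, 2, 3, 4, 7}) = 5
G(40) = mex({0, 1, 2, 3, 4, 5, 7}) = 6
G(41) = mex({0, 1, 2, 3, 5, 7}) = 4
G(42) = mex({0, 1, 2, 3, 5, 6, 7}) = 4
Therefore G(42) = 4.

4


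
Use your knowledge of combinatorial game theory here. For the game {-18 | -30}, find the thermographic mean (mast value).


Game = {-18 | -30}, a switch {a | b} with numbers a > b.
Its thermograph has left wall a - t and right wall b + t, which meet at t = (a - b)/2, where both equal (a + b)/2. So the mast (mean value) is at (a + b)/2.
Mean = (-18 + (-30))/2 = -48/2 = -24

-24


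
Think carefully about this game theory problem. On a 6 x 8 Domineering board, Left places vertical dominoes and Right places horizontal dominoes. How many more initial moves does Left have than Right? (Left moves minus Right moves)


Board is 6 x 8 (rows x cols).
Left (vertical) placements: (rows-1) * cols = 5 * 8 = 40
Right (horizontal) placements: rows * (cols-1) = 6 * 7 = 42
Advantage = Left - Right = 40 - 42 = -2

-2


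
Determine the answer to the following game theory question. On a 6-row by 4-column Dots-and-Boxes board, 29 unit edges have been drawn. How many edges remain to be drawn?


Grid: 6 x 4 boxes, i.e. 7 rows and 5 columns of dots.
Horizontal edges: (rows + 1) * cols = 7 * 4 = 28
Vertical edges: rows * (cols + 1) = 6 * 5 = 30
Total edges: 28 + 30 = 58
Edges drawn: 29
Remaining: 58 - 29 = 29

29


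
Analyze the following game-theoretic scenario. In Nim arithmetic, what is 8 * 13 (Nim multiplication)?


Nim multiplication is bilinear over XOR: (u XOR v) * w = (u*w) XOR (v*w).
So we split each operand into its bit components and XOR the pairwise Nim products.
8 = 8 (as XOR of powers of 2).
13 = 1 + 4 + 8 (as XOR of powers of 2).
Using the standard Nim-product table on single bits:
  2*2 = 3,   2*4 = 8,   2*8 = 12,
  4*4 = 6,   4*8 = 11,  8*8 = 13,
and  1*x = x (identity), k*l = l*k (commutative).
Pairwise Nim products:
  8 * 1 = 8
  8 * 4 = 11
  8 * 8 = 13
XOR them: 8 XOR 11 XOR 13 = 14.
Result: 8 * 13 = 14 (in Nim).

14


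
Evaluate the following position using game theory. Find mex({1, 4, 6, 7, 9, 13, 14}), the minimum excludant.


Set = {1, 4, 6, 7, 9, 13, 14}
0 is NOT in the set. This is the mex.
mex = 0

0


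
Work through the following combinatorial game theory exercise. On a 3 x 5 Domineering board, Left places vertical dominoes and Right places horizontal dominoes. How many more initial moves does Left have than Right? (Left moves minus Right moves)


Board is 3 x 5 (rows x cols).
Left (vertical) placements: (rows-1) * cols = 2 * 5 = 10
Right (horizontal) placements: rows * (cols-1) = 3 * 4 = 12
Advantage = Left - Right = 10 - 12 = -2

-2


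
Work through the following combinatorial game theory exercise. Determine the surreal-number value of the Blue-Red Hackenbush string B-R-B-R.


Edges (from ground): B-R-B-R
By Berlekamp's sign-expansion rule, a Blue-Red Hackenbush stalk has the value of the surreal number whose sign sequence is the edge sequence with B -> + and R -> -.
Sign sequence: +-+-
Trace the sign expansion in the surreal number tree, starting from 0:
Edge 1: B (sign +) -> bounds (0, +inf), value = 1
Edge 2: R (sign -) -> bounds (0, 1), value = 1/2
Edge 3: B (sign +) -> bounds (1/2, 1), value = 3/4
Edge 4: R (sign -) -> bounds (1/2, 3/4), value = 5/8
Game value = 5/8

5/8


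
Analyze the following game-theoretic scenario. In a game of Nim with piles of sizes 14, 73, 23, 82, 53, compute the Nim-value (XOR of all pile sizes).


We need the XOR (exclusive or) of all pile sizes.
After XOR-ing pile 1 (size 14): 0 XOR 14 = 14
After XOR-ing pile 2 (size 73): 14 XOR 73 = 71
After XOR-ing pile 3 (size 23): 71 XOR 23 = 80
After XOR-ing pile 4 (size 82): 80 XOR 82 = 2
After XOR-ing pile 5 (size 53): 2 XOR 53 = 55
The Nim-value of this position is 55.

55


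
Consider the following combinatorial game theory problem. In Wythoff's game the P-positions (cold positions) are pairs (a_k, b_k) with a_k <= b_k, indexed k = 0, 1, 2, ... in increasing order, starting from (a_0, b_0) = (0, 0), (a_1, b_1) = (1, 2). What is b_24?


By Wythoff's theorem, a_k = floor(k * phi) and b_k = floor(k * phi^2) = a_k + k, where phi = (1 + sqrt(5))/2 is the golden ratio.
phi = (1 + sqrt(5))/2 = 1.618034
phi^2 = phi + 1 = 2.618034
k = 24
k * phi^2 = 24 * 2.618034 = 62.832816
b_24 = floor(k * phi^2) = 62 (check: a_24 + k = 38 + 24 = 62)

62


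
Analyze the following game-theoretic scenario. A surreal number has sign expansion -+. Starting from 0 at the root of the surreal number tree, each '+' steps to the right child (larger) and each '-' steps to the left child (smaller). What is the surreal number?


Sign expansion: -+
Rule: track bounds (lo, hi), initially (-inf, +inf). On '+', the current value becomes lo and we move to the simplest number in (value, hi): value + 1 if hi = +inf, otherwise the midpoint (value + hi)/2. On '-', the current value becomes hi and we move to value - 1 if lo = -inf, otherwise the midpoint (lo + value)/2.
Start at 0.
Step 1: sign = -, move left. Bounds: (-inf, 0). Value = -1
Step 2: sign = +, move right. Bounds: (-1, 0). Value = -1/2
The surreal number with sign expansion -+ is -1/2.

-1/2


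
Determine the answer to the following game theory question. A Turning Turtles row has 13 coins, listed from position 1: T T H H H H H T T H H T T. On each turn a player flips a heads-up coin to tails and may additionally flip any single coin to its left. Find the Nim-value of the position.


Coins: T T H H H H H T T H H T T
Key fact: a single head at position k behaves exactly like a Nim heap of size k (turning it to T and optionally flipping a coin at j < k corresponds to moving the heap from k to j, or to 0), and heads combine as a disjunctive sum (two heads at the same place would cancel, matching j XOR j = 0). So the Nim-value is the XOR of the 1-indexed positions of the heads.
Face-up positions (1-indexed): [3, 4, 5, 6, 7, 10, 11]
XOR 0 with 3: 0 XOR 3 = 3
XOR 3 with 4: 3 XOR 4 = 7
XOR 7 with 5: 7 XOR 5 = 2
XOR 2 with 6: 2 XOR 6 = 4
XOR 4 with 7: 4 XOR 7 = 3
XOR 3 with 10: 3 XOR 10 = 9
XOR 9 with 11: 9 XOR 11 = 2
Nim-value = 2

2


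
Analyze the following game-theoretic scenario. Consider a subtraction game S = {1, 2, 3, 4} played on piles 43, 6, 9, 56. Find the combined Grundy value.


Subtraction set: {1, 2, 3, 4}
For this subtraction set, G(n) = n mod 5 (period = max + 1 = 5).
Pile 1 (size 43): G(43) = 43 mod 5 = 3
Pile 2 (size 6): G(6) = 6 mod 5 = 1
Pile 3 (size 9): G(9) = 9 mod 5 = 4
Pile 4 (size 56): G(56) = 56 mod 5 = 1
Total Grundy value = XOR of all: 3 XOR 1 XOR 4 XOR 1 = 7

7


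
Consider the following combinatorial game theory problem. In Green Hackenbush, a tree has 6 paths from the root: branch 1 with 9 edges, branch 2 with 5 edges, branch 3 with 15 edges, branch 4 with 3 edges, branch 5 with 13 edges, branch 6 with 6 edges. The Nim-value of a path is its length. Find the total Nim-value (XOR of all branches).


The tree has 6 branches from the ground vertex.
In Green Hackenbush, the Nim-value of a simple path of length k is k.
Branch 1: length 9, Nim-value = 9
Branch 2: length 5, Nim-value = 5
Branch 3: length 15, Nim-value = 15
Branch 4: length 3, Nim-value = 3
Branch 5: length 13, Nim-value = 13
Branch 6: length 6, Nim-value = 6
Total Nim-value = XOR of all branch values:
0 XOR 9 = 9
9 XOR 5 = 12
12 XOR 15 = 3
3 XOR 3 = 0
0 XOR 13 = 13
13 XOR 6 = 11
Nim-value of the tree = 11

11


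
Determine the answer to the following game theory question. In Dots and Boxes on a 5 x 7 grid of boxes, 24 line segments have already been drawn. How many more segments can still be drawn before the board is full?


Grid: 5 x 7 boxes, i.e. 6 rows and 8 columns of dots.
Horizontal edges: (rows + 1) * cols = 6 * 7 = 42
Vertical edges: rows * (cols + 1) = 5 * 8 = 40
Total edges: 42 + 40 = 82
Edges drawn: 24
Remaining: 82 - 24 = 58

58


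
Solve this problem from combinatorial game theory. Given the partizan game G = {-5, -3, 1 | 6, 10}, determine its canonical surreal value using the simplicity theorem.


Left options: {-5, -3, 1}, max = 1
Right options: {6, 10}, min = 6
All options are numbers and max(Left) < min(Right), so by the simplicity theorem the value is the simplest (earliest-born) number strictly between 1 and 6.
Integers 2 through 5 all lie strictly between 1 and 6.
Among integers, the simplest (lowest birthday = smallest |n|; 0 is born on day 0, +-n on day n) is 2.
No non-integer in the interval can be simpler: if x is a non-integer in the interval, then floor(x) or ceil(x) also lies in the interval (the interval contains an integer), and both are proper prefixes of x's sign expansion, i.e. born earlier. So the game value is 2.
Game value = 2

2


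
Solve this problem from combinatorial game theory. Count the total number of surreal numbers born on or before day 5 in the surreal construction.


Day 0: {|} = 0 is born. Count = 1.
Day n: the number of surreal numbers born by day n is 2^(n+1) - 1.
By day 0: 2^1 - 1 = 1
By day 1: 2^2 - 1 = 3
By day 2: 2^3 - 1 = 7
By day 3: 2^4 - 1 = 15
By day 4: 2^5 - 1 = 31
By day 5: 2^6 - 1 = 63
By day 5: 63 surreal numbers.

63


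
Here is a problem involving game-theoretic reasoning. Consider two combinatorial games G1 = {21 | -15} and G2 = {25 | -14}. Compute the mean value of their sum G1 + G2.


G1 = {21 | -15}, G2 = {25 | -14}
Each is a switch {a | b} with numbers a > b; its mean value is (a + b)/2, and mean value is additive over game sums: m(G1 + G2) = m(G1) + m(G2).
Mean of G1 = (21 + (-15))/2 = 6/2 = 3
Mean of G2 = (25 + (-14))/2 = 11/2 = 11/2
Mean of G1 + G2 = 3 + 11/2 = 17/2

17/2


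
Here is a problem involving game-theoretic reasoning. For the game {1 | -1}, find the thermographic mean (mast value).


Game = {1 | -1}, a switch {a | b} with numbers a > b.
Its thermograph has left wall a - t and right wall b + t, which meet at t = (a - b)/2, where both equal (a + b)/2. So the mast (mean value) is at (a + b)/2.
Mean = (1 + (-1))/2 = 0/2 = 0

0


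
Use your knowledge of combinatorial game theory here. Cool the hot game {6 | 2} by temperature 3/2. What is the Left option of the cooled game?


Original game: {6 | 2} (a switch {a | b} with a > b).
Cooling by t (for t below the temperature (a - b)/2 = 2) taxes each move by t: {a | b} cooled by t is {a - t | b + t}.
Cooling amount: t = 3/2
Cooled Left option: 6 - 3/2 = 9/2
Cooled Right option: 2 + 3/2 = 7/2
Cooled game: {9/2 | 7/2}
Left option = 9/2

9/2


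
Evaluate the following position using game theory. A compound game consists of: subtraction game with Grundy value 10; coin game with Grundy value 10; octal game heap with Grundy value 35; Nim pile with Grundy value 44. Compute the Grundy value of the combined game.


By the Sprague-Grundy theorem, the Grundy value of a sum of games is the XOR of individual Grundy values.
subtraction game: Grundy value = 10. Running XOR: 0 XOR 10 = 10
coin game: Grundy value = 10. Running XOR: 10 XOR 10 = 0
octal game heap: Grundy value = 35. Running XOR: 0 XOR 35 = 35
Nim pile: Grundy value = 44. Running XOR: 35 XOR 44 = 15
The combined Grundy value is 15.

15
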